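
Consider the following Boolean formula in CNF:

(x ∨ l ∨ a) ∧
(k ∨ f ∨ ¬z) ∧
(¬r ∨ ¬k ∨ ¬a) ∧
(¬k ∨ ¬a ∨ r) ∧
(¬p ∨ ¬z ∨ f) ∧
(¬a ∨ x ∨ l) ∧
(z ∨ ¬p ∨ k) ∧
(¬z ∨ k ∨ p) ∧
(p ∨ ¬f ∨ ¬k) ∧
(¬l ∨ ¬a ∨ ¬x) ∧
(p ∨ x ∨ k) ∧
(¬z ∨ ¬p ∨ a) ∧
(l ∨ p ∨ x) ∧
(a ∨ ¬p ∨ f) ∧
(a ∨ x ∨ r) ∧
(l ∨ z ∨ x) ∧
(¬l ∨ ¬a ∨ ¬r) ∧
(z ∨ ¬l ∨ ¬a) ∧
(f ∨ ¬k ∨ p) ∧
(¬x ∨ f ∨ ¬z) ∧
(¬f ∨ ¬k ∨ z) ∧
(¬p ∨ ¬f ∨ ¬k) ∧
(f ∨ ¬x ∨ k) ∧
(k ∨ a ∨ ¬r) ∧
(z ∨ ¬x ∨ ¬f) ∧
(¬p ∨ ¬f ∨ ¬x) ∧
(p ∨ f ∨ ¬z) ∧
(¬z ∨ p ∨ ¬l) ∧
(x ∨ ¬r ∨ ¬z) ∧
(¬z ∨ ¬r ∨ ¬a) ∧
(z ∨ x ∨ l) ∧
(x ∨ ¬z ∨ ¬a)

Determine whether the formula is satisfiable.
No

No, the formula is not satisfiable.

No assignment of truth values to the variables can make all 32 clauses true simultaneously.

The formula is UNSAT (unsatisfiable).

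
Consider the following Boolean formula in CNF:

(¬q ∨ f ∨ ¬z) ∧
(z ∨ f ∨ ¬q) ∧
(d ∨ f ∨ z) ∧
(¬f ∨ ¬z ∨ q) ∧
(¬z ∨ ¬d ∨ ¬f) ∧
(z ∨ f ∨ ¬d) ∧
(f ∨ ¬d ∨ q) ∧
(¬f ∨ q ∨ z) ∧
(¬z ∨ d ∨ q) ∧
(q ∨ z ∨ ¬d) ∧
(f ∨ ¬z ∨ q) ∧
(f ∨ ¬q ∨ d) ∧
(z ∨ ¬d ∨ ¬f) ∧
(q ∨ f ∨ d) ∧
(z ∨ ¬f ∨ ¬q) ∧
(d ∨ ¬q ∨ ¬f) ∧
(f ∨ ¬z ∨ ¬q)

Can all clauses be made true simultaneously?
No

No, the formula is not satisfiable.

No assignment of truth values to the variables can make all 17 clauses true simultaneously.

The formula is UNSAT (unsatisfiable).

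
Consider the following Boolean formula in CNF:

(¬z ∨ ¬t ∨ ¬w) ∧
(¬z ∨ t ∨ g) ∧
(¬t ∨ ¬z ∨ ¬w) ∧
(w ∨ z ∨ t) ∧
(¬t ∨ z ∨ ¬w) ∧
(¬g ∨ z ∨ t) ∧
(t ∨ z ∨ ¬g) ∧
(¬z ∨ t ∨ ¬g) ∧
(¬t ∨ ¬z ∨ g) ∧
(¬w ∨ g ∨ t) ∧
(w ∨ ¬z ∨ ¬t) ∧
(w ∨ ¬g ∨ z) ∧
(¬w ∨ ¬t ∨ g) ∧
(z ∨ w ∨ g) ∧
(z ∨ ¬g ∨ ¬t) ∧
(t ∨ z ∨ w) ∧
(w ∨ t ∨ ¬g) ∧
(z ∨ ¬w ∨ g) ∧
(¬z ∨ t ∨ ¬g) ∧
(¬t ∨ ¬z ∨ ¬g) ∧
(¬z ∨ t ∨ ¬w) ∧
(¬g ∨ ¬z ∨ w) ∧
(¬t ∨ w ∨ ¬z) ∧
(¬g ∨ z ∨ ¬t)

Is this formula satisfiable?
No

No, the formula is not satisfiable.

No assignment of truth values to the variables can make all 24 clauses true simultaneously.

The formula is UNSAT (unsatisfiable).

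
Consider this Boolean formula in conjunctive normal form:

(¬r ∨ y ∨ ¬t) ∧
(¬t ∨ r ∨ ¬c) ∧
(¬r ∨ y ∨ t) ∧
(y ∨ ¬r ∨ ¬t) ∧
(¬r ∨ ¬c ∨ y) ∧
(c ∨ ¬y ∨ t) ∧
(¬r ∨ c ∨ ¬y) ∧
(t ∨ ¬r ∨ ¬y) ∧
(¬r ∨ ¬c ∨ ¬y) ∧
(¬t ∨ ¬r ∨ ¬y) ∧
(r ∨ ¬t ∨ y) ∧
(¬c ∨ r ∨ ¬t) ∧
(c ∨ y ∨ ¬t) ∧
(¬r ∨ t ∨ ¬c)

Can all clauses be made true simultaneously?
Yes

Yes, the formula is satisfiable.

One satisfying assignment is: t=False, y=False, c=False, r=False

Verification: With this assignment, all 14 clauses evaluate to true.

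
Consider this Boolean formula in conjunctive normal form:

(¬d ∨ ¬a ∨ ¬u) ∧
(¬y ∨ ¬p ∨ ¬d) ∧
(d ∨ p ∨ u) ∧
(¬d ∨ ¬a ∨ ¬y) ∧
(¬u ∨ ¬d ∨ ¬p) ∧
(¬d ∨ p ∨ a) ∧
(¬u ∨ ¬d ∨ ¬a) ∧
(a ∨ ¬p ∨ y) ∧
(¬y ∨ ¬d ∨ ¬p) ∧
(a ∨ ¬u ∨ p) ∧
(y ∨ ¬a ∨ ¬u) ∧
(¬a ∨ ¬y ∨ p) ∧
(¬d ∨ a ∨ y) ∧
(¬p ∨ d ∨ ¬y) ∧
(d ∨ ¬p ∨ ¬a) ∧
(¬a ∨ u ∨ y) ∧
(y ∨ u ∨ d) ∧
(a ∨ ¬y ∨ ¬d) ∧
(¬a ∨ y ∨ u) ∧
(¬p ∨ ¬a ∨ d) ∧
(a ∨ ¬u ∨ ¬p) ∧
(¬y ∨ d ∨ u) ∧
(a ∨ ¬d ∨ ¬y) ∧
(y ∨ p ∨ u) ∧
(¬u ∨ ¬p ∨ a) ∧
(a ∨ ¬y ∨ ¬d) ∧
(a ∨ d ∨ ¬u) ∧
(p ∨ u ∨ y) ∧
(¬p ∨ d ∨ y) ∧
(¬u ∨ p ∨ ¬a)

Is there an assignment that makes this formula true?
No

No, the formula is not satisfiable.

No assignment of truth values to the variables can make all 30 clauses true simultaneously.

The formula is UNSAT (unsatisfiable).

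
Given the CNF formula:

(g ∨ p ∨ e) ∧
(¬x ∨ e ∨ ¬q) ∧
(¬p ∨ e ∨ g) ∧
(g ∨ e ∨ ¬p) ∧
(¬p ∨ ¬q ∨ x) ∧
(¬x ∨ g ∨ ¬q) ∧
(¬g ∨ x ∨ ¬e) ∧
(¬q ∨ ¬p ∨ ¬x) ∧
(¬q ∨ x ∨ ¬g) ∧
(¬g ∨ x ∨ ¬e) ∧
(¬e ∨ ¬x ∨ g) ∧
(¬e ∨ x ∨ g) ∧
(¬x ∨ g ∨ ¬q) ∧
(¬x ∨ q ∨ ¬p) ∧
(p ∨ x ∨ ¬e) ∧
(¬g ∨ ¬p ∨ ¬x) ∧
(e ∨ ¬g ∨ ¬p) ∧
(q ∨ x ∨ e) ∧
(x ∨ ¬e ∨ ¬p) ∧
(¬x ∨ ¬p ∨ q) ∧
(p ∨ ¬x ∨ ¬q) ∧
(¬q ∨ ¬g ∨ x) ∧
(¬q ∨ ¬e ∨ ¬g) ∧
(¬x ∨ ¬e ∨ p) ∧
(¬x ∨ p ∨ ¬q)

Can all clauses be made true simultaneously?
Yes

Yes, the formula is satisfiable.

One satisfying assignment is: g=True, p=False, e=False, q=False, x=True

Verification: With this assignment, all 25 clauses evaluate to true.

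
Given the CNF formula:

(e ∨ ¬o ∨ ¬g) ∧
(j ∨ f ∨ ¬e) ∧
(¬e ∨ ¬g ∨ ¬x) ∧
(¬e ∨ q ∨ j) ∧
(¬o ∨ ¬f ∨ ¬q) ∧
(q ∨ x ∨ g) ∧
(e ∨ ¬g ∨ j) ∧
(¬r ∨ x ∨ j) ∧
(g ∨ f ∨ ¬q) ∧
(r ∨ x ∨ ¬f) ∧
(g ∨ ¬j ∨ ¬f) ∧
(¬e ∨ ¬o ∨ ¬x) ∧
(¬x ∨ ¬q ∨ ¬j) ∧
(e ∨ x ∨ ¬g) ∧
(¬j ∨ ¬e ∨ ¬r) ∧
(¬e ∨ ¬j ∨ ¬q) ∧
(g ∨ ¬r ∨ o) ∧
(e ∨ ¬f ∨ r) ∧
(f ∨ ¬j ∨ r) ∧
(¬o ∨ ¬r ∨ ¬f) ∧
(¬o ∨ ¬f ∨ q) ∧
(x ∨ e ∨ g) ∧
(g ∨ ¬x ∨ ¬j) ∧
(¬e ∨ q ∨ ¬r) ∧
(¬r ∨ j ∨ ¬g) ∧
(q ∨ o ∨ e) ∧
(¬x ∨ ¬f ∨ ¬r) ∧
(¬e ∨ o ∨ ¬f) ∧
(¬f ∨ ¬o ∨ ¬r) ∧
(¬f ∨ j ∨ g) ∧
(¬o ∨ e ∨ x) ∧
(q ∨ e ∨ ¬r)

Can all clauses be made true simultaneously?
Yes

Yes, the formula is satisfiable.

One satisfying assignment is: x=True, e=False, r=False, j=False, o=True, q=False, f=False, g=False

Verification: With this assignment, all 32 clauses evaluate to true.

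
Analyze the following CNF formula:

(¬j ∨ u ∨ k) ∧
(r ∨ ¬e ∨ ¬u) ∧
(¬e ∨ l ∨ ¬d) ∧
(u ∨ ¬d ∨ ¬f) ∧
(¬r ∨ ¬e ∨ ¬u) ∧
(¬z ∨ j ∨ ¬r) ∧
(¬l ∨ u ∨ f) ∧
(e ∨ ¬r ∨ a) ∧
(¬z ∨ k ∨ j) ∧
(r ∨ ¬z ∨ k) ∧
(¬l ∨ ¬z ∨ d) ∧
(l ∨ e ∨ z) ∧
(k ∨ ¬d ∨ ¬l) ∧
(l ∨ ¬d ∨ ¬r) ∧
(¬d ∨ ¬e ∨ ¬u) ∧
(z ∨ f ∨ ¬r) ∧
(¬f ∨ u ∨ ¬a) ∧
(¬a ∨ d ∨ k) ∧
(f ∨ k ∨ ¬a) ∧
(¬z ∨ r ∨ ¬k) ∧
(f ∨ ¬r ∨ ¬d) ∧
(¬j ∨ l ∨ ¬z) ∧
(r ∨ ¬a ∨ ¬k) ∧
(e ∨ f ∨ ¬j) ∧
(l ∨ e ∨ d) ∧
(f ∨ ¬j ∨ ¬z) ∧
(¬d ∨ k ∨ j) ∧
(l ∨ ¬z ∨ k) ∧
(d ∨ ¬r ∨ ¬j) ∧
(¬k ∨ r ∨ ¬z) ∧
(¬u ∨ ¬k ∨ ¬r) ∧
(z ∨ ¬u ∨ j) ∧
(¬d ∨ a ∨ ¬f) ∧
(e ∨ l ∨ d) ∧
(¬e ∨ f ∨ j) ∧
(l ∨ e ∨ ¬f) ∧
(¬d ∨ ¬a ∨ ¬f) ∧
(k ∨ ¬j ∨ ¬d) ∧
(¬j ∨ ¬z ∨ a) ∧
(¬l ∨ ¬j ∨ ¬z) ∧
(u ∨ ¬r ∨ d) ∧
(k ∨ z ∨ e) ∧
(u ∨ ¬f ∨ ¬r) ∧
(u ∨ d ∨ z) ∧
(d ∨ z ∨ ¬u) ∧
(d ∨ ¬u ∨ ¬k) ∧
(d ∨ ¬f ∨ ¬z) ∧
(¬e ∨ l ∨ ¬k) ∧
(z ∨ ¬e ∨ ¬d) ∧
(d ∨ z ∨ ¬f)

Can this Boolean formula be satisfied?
No

No, the formula is not satisfiable.

No assignment of truth values to the variables can make all 50 clauses true simultaneously.

The formula is UNSAT (unsatisfiable).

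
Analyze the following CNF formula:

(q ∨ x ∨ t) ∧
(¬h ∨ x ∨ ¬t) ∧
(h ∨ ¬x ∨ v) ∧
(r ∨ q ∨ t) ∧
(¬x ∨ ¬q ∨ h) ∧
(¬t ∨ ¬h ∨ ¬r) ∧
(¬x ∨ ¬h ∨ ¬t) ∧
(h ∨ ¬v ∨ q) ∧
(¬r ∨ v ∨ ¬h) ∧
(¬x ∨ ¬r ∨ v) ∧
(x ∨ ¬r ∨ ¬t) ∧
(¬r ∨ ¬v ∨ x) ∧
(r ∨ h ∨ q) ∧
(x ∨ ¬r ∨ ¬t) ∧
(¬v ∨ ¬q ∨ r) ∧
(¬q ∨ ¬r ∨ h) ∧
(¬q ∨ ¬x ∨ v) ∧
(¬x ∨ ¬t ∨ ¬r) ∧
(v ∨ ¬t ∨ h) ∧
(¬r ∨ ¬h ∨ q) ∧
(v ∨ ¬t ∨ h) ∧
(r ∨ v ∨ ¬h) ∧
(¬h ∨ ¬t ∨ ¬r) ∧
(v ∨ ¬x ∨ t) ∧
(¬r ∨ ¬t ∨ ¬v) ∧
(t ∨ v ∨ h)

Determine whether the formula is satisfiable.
Yes

Yes, the formula is satisfiable.

One satisfying assignment is: q=True, h=True, t=False, v=True, x=True, r=True

Verification: With this assignment, all 26 clauses evaluate to true.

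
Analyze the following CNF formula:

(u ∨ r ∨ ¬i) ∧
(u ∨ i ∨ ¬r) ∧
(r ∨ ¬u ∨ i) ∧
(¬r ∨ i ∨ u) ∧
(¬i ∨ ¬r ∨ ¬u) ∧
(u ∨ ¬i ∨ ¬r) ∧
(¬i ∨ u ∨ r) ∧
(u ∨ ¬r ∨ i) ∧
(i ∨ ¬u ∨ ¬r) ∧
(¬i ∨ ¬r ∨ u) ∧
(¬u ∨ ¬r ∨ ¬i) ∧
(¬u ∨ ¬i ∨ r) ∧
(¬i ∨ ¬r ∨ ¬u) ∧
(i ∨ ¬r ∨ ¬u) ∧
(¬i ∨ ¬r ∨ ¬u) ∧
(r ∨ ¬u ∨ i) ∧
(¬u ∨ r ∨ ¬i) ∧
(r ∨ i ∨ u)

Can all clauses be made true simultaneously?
No

No, the formula is not satisfiable.

No assignment of truth values to the variables can make all 18 clauses true simultaneously.

The formula is UNSAT (unsatisfiable).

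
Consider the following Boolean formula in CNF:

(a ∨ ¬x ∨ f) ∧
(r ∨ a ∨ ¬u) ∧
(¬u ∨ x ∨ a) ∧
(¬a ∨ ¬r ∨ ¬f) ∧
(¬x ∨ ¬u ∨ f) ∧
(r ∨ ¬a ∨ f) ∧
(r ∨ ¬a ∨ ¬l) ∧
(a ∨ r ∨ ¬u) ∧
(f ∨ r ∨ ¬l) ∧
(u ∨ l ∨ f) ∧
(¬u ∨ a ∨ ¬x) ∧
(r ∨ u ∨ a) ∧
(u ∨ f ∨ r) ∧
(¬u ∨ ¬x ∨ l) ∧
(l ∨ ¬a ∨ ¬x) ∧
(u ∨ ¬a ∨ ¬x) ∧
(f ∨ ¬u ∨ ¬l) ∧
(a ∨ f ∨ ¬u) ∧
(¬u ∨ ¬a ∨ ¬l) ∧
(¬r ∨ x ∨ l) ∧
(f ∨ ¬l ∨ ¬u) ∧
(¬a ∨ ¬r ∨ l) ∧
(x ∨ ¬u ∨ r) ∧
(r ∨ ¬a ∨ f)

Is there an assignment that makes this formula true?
Yes

Yes, the formula is satisfiable.

One satisfying assignment is: u=False, x=False, r=False, a=True, f=True, l=False

Verification: With this assignment, all 24 clauses evaluate to true.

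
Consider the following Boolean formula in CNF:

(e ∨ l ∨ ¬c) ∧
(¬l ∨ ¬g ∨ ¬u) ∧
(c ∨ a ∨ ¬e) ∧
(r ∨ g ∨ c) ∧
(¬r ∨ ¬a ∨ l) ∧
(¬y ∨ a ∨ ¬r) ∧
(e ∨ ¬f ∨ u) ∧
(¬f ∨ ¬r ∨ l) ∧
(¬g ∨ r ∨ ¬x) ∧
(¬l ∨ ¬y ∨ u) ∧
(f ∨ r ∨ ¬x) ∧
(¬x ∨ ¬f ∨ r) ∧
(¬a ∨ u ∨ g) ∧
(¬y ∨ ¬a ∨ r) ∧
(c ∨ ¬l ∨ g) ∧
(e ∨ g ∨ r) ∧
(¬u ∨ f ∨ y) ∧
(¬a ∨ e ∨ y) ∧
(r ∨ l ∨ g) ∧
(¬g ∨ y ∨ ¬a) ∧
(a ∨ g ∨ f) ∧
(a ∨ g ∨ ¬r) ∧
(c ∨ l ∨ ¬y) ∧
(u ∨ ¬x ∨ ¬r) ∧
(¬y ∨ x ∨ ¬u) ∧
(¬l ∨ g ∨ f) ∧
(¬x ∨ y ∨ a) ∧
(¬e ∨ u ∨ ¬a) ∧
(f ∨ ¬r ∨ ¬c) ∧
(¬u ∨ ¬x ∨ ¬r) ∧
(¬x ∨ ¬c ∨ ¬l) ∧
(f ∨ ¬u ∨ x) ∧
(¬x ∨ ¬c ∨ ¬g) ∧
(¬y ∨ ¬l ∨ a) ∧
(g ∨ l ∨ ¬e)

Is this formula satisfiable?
Yes

Yes, the formula is satisfiable.

One satisfying assignment is: u=False, r=False, f=False, y=False, e=False, g=True, x=False, a=False, c=False, l=False

Verification: With this assignment, all 35 clauses evaluate to true.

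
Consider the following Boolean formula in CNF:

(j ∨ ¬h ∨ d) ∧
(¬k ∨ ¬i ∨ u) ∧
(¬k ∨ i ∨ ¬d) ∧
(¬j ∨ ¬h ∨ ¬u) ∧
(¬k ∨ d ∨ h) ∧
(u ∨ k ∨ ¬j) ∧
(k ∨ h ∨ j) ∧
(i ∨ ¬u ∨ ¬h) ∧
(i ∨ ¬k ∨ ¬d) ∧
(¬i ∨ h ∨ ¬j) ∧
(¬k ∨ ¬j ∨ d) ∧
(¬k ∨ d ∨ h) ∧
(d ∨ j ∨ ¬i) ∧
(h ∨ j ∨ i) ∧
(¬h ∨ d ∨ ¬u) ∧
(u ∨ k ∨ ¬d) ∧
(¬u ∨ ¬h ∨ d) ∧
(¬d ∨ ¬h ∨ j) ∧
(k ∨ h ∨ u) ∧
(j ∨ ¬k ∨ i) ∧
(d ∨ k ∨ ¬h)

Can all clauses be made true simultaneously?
Yes

Yes, the formula is satisfiable.

One satisfying assignment is: h=False, d=False, k=False, j=True, i=False, u=True

Verification: With this assignment, all 21 clauses evaluate to true.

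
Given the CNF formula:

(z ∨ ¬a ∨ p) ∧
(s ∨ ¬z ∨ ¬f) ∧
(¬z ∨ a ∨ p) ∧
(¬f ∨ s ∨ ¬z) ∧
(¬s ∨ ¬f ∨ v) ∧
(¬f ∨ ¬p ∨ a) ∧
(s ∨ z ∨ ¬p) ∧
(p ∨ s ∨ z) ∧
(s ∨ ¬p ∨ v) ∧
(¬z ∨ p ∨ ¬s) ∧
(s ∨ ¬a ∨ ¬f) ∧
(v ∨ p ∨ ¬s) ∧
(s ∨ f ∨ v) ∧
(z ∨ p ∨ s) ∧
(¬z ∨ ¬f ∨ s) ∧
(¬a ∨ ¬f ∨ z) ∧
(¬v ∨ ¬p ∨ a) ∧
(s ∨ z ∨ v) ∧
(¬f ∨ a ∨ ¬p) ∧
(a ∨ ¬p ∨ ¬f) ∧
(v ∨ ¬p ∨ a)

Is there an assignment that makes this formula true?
Yes

Yes, the formula is satisfiable.

One satisfying assignment is: s=False, f=False, p=False, z=True, a=True, v=True

Verification: With this assignment, all 21 clauses evaluate to true.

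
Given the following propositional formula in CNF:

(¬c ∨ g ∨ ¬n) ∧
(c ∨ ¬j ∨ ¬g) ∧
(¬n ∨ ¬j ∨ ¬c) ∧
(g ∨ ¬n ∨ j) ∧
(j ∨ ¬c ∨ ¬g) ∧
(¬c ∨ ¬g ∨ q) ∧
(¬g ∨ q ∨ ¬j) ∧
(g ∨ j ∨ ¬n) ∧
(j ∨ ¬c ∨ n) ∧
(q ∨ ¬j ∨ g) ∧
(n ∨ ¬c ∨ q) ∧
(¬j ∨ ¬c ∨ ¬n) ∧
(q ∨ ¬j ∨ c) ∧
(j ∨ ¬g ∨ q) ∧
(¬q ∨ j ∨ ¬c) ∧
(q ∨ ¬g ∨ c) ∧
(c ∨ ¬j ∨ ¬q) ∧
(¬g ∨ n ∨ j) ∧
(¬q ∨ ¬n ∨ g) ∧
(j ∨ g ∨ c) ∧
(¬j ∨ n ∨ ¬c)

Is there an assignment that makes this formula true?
Yes

Yes, the formula is satisfiable.

One satisfying assignment is: c=False, j=False, q=True, n=True, g=True

Verification: With this assignment, all 21 clauses evaluate to true.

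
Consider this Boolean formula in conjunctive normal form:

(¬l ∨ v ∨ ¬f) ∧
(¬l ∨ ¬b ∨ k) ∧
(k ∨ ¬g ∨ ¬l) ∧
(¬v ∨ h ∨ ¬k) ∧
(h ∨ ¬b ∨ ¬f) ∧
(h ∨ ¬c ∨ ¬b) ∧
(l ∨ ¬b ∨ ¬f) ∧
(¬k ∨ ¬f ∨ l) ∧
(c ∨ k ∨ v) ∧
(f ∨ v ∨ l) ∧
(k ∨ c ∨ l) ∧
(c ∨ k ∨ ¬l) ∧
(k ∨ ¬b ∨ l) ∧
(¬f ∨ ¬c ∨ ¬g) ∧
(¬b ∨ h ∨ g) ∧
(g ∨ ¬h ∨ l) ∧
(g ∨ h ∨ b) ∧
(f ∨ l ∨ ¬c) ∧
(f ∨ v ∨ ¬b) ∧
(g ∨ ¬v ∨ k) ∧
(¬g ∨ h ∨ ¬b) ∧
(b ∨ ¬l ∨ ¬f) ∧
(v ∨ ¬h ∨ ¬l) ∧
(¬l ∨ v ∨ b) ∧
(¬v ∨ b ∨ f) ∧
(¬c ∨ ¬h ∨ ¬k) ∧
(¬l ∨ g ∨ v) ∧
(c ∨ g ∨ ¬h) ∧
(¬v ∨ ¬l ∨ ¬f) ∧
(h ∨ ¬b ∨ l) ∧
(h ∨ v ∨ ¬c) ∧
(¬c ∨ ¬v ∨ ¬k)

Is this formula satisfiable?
Yes

Yes, the formula is satisfiable.

One satisfying assignment is: v=True, k=True, f=False, l=True, c=False, h=True, g=True, b=True

Verification: With this assignment, all 32 clauses evaluate to true.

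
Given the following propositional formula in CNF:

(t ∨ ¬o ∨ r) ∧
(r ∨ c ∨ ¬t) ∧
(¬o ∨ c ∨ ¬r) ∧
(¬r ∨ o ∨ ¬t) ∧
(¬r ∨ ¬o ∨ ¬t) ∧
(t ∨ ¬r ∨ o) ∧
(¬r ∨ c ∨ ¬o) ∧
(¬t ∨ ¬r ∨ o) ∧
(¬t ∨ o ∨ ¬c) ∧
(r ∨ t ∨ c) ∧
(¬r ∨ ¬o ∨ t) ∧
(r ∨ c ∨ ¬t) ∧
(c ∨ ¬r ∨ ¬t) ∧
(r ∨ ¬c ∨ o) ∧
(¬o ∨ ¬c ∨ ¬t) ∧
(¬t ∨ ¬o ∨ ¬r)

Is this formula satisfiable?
No

No, the formula is not satisfiable.

No assignment of truth values to the variables can make all 16 clauses true simultaneously.

The formula is UNSAT (unsatisfiable).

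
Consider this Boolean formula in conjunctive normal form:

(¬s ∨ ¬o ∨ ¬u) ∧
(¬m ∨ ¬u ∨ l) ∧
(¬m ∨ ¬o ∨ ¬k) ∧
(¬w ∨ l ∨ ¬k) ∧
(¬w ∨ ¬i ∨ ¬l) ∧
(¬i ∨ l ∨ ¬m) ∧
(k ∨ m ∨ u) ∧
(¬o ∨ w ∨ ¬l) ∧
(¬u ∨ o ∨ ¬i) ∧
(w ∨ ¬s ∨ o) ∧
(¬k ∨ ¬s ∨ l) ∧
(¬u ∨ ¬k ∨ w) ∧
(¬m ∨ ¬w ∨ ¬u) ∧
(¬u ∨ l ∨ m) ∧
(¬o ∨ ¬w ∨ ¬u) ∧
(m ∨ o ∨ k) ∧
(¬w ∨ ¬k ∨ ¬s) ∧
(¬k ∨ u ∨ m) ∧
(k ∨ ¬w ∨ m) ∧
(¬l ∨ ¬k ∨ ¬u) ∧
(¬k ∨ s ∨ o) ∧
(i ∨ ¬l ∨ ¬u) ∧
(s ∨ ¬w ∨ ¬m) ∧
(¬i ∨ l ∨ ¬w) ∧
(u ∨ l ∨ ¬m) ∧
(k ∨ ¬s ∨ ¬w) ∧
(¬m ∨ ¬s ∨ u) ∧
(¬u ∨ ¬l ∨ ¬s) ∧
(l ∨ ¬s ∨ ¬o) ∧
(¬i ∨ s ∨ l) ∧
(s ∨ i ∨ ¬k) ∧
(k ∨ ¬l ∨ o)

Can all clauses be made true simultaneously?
No

No, the formula is not satisfiable.

No assignment of truth values to the variables can make all 32 clauses true simultaneously.

The formula is UNSAT (unsatisfiable).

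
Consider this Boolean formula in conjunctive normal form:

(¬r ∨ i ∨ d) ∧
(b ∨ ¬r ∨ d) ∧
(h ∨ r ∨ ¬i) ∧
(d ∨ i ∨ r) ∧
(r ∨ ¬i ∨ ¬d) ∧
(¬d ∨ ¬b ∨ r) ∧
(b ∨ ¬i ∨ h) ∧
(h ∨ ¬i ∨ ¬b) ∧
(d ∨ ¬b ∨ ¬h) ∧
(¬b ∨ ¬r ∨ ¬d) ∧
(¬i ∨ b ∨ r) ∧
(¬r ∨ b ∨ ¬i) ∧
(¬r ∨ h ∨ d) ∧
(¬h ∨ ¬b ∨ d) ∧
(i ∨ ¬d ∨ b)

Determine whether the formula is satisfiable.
No

No, the formula is not satisfiable.

No assignment of truth values to the variables can make all 15 clauses true simultaneously.

The formula is UNSAT (unsatisfiable).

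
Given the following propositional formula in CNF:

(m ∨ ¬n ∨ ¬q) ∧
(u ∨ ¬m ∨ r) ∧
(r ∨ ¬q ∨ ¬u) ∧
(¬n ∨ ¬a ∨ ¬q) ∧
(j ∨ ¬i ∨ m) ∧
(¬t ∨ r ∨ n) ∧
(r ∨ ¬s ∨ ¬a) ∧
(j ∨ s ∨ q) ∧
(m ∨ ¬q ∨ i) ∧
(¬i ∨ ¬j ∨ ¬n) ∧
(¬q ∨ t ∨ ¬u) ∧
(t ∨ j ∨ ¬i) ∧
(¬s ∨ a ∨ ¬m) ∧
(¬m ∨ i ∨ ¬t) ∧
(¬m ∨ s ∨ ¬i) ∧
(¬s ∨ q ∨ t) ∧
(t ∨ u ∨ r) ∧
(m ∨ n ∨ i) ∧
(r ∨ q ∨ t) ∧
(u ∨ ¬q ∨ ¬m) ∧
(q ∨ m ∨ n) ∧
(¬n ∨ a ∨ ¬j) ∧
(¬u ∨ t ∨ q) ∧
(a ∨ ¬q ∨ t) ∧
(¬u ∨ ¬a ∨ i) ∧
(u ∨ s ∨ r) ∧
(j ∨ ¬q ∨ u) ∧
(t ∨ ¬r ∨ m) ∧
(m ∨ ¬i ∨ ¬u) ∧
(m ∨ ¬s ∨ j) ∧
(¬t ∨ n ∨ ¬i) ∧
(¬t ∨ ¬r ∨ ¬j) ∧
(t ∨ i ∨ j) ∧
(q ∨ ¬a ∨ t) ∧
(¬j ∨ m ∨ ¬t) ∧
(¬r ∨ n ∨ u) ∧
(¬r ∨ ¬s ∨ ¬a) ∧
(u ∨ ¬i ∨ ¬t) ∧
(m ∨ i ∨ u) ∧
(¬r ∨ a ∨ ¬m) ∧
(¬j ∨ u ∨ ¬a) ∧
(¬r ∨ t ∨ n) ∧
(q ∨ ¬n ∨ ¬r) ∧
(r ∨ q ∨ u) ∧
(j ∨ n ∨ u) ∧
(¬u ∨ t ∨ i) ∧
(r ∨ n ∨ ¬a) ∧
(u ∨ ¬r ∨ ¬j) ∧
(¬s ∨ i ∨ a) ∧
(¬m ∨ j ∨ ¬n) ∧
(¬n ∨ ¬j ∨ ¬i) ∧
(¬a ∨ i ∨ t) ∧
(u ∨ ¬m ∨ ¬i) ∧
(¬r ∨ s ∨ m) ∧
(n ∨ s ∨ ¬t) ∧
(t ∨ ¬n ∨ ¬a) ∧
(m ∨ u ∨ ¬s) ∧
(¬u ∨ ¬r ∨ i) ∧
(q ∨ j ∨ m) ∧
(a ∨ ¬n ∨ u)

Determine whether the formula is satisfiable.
No

No, the formula is not satisfiable.

No assignment of truth values to the variables can make all 60 clauses true simultaneously.

The formula is UNSAT (unsatisfiable).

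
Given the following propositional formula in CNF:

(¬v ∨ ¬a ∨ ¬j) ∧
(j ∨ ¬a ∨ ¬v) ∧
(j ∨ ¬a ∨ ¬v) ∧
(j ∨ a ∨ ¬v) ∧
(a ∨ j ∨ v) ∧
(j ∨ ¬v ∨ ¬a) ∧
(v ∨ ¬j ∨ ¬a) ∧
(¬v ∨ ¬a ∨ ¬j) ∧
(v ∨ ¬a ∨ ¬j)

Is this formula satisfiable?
Yes

Yes, the formula is satisfiable.

One satisfying assignment is: j=False, a=True, v=False

Verification: With this assignment, all 9 clauses evaluate to true.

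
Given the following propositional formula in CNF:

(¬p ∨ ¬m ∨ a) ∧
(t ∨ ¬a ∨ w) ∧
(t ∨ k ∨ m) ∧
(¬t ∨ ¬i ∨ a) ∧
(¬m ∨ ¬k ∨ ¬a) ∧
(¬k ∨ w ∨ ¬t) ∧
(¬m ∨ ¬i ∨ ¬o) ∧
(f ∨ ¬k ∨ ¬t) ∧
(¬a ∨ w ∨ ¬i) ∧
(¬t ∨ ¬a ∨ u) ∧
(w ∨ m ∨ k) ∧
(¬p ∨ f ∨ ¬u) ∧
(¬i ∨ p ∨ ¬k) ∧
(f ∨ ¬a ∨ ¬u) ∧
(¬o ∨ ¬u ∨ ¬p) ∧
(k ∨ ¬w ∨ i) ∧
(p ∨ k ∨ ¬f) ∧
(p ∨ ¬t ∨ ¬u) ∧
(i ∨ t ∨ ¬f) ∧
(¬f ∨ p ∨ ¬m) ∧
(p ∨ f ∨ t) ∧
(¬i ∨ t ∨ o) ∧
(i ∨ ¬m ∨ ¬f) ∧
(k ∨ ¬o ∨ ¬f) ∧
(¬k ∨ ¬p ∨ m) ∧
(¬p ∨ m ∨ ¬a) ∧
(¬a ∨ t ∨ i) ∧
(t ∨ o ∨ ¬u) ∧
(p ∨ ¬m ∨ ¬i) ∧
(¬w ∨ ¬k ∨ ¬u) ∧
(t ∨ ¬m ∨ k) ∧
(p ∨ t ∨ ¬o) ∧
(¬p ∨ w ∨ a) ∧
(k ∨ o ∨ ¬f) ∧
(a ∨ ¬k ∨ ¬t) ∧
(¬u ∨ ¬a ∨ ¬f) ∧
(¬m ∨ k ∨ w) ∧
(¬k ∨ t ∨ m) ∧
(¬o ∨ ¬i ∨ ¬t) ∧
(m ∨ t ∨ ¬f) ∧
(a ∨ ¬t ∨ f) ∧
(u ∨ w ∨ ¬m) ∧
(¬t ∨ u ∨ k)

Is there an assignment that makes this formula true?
No

No, the formula is not satisfiable.

No assignment of truth values to the variables can make all 43 clauses true simultaneously.

The formula is UNSAT (unsatisfiable).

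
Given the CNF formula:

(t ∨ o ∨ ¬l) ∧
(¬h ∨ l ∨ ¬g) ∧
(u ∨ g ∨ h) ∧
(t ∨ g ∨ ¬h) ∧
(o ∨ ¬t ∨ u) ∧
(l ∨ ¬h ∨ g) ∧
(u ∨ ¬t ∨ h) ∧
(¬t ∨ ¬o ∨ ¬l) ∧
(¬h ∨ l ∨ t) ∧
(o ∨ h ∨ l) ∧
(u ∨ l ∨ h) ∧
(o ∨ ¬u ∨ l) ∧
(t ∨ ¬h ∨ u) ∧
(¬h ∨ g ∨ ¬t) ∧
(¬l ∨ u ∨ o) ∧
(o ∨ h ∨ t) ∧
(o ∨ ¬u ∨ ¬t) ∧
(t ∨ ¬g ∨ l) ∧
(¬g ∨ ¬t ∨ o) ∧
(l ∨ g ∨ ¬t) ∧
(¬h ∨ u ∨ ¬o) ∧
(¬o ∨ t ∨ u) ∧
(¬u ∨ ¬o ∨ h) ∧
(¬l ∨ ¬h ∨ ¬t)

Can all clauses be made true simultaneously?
Yes

Yes, the formula is satisfiable.

One satisfying assignment is: o=True, g=True, h=True, l=True, u=True, t=False

Verification: With this assignment, all 24 clauses evaluate to true.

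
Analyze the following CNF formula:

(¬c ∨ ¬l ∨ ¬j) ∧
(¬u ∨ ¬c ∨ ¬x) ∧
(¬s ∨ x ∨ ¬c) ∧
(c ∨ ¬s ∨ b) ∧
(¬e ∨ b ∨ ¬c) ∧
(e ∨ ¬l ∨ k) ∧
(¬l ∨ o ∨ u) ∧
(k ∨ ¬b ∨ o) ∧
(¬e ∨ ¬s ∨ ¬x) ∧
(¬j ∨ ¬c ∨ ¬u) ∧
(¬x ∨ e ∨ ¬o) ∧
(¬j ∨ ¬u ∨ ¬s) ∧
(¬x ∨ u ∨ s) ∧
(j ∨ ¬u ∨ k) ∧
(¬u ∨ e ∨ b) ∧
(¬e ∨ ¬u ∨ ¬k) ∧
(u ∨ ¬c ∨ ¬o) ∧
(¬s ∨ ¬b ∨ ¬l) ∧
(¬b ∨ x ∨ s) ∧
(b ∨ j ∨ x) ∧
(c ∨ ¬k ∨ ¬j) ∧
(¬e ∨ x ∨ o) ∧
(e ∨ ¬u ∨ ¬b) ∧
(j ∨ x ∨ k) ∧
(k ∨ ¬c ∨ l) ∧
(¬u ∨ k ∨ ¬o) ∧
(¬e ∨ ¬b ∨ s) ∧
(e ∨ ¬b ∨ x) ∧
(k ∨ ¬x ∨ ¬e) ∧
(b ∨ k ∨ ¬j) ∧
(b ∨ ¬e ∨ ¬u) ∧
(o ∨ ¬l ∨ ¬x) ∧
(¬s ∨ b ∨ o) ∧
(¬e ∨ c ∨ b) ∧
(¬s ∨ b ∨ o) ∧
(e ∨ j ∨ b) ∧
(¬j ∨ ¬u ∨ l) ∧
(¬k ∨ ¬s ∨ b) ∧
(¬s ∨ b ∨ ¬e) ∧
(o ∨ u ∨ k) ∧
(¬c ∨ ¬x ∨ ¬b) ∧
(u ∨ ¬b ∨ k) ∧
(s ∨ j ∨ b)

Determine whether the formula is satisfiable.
Yes

Yes, the formula is satisfiable.

One satisfying assignment is: o=False, x=False, l=False, k=True, c=True, u=False, s=False, j=True, e=False, b=False

Verification: With this assignment, all 43 clauses evaluate to true.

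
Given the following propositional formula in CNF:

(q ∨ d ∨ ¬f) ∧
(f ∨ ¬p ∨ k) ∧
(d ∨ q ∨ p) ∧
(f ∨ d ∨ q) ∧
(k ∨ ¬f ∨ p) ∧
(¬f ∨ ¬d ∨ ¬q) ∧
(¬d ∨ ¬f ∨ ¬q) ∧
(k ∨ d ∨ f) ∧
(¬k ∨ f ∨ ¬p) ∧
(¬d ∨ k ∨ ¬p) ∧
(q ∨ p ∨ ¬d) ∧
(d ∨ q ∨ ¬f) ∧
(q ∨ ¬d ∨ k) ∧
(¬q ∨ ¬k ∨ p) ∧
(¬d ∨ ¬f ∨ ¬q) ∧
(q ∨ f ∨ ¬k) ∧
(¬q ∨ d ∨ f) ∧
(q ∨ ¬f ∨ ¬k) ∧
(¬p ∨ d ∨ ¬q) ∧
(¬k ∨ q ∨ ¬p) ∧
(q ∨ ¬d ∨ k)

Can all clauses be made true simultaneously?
Yes

Yes, the formula is satisfiable.

One satisfying assignment is: d=True, k=False, q=True, f=False, p=False

Verification: With this assignment, all 21 clauses evaluate to true.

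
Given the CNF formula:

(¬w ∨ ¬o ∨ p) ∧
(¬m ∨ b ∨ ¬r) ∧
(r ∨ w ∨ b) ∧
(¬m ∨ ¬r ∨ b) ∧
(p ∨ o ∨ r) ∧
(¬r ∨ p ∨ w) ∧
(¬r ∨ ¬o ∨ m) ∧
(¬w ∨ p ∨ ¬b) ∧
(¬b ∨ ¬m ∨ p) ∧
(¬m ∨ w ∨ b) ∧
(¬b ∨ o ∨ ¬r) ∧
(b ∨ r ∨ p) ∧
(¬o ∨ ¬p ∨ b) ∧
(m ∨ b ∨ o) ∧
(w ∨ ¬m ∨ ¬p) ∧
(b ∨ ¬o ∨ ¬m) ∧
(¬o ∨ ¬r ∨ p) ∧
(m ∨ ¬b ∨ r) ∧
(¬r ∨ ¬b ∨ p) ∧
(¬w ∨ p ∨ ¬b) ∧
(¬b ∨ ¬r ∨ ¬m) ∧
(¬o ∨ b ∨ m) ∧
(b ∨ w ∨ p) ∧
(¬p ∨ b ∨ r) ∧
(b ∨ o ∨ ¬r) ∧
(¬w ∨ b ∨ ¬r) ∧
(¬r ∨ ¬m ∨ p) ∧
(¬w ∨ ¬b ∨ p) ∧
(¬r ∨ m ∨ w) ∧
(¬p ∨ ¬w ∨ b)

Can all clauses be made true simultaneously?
Yes

Yes, the formula is satisfiable.

One satisfying assignment is: o=False, r=False, b=True, m=True, w=True, p=True

Verification: With this assignment, all 30 clauses evaluate to true.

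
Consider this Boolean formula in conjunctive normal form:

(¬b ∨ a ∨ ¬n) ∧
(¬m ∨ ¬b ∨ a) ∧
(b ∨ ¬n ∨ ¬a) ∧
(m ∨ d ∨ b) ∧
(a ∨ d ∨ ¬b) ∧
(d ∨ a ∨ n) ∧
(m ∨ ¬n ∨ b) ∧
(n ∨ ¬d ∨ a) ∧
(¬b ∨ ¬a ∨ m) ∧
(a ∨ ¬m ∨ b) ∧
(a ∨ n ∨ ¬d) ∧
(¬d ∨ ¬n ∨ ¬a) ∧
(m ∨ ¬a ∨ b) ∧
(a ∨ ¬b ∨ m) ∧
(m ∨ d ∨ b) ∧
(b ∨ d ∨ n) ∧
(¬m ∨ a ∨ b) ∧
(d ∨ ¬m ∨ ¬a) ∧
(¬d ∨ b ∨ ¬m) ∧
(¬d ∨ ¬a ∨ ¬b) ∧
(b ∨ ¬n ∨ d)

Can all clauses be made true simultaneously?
No

No, the formula is not satisfiable.

No assignment of truth values to the variables can make all 21 clauses true simultaneously.

The formula is UNSAT (unsatisfiable).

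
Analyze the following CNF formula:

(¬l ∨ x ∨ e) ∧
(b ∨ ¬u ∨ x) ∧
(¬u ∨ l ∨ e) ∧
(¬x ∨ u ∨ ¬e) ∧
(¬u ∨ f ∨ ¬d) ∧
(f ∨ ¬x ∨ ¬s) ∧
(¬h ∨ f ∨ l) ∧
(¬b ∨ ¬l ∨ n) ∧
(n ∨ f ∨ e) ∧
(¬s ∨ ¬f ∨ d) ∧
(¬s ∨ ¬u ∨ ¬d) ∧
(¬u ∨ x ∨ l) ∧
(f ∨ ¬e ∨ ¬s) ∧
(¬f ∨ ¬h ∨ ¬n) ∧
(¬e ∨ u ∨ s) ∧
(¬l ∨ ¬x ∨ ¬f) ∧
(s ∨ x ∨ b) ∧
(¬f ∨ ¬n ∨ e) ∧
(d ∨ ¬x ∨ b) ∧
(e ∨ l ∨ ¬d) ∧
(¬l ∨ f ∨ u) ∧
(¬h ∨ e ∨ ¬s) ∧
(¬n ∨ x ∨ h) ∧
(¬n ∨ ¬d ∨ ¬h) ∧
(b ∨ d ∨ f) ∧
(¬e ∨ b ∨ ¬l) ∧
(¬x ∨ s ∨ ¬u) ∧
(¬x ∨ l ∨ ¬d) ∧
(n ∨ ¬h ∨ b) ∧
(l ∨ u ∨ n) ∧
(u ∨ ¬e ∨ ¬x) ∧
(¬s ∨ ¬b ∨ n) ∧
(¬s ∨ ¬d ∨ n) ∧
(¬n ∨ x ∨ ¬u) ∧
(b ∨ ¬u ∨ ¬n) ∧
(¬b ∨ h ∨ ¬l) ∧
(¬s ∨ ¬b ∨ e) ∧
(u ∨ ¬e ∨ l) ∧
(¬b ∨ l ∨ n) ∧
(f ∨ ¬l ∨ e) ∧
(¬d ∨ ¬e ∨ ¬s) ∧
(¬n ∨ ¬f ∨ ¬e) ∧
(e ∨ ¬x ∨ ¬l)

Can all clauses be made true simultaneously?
Yes

Yes, the formula is satisfiable.

One satisfying assignment is: h=False, e=False, l=False, b=True, x=True, d=False, u=False, s=False, f=False, n=True

Verification: With this assignment, all 43 clauses evaluate to true.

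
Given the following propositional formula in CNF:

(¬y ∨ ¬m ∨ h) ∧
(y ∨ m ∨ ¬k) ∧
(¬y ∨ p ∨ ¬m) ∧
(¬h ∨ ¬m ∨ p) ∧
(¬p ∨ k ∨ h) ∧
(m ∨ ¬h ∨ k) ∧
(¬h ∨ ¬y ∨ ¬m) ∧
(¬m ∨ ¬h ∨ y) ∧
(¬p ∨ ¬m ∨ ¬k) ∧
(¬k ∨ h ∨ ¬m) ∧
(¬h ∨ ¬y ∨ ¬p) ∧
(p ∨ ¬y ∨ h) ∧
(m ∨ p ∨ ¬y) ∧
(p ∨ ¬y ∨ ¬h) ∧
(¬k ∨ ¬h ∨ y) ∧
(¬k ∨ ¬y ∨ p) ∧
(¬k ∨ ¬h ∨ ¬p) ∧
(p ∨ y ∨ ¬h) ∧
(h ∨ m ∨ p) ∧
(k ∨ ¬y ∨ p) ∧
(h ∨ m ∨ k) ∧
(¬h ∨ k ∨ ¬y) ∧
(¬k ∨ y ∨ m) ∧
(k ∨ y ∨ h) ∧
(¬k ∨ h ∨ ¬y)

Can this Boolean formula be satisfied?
No

No, the formula is not satisfiable.

No assignment of truth values to the variables can make all 25 clauses true simultaneously.

The formula is UNSAT (unsatisfiable).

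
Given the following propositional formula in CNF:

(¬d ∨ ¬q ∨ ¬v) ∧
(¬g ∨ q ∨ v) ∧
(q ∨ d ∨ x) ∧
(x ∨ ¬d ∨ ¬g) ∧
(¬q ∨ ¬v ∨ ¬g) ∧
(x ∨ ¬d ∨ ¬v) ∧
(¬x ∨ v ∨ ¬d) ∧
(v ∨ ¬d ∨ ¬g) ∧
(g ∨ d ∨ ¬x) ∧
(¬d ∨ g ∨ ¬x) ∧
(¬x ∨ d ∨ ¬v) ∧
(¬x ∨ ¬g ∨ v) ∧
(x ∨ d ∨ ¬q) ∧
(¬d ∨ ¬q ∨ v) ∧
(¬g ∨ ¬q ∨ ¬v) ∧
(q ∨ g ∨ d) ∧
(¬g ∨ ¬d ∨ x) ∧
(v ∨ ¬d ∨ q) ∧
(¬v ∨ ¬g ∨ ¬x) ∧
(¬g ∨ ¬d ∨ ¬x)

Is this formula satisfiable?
No

No, the formula is not satisfiable.

No assignment of truth values to the variables can make all 20 clauses true simultaneously.

The formula is UNSAT (unsatisfiable).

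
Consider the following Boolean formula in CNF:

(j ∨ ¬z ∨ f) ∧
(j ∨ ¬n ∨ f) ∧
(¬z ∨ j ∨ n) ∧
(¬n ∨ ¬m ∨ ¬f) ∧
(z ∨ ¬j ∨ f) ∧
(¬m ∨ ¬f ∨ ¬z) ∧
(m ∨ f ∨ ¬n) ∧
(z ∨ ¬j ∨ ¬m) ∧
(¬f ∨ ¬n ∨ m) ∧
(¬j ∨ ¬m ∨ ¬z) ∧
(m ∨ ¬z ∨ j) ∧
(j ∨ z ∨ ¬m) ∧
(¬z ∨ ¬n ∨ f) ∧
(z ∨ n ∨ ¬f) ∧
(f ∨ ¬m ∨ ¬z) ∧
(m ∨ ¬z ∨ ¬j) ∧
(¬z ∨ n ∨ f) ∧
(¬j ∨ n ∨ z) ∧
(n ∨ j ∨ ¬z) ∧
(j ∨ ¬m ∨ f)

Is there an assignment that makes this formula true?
Yes

Yes, the formula is satisfiable.

One satisfying assignment is: n=False, m=False, f=False, j=False, z=False

Verification: With this assignment, all 20 clauses evaluate to true.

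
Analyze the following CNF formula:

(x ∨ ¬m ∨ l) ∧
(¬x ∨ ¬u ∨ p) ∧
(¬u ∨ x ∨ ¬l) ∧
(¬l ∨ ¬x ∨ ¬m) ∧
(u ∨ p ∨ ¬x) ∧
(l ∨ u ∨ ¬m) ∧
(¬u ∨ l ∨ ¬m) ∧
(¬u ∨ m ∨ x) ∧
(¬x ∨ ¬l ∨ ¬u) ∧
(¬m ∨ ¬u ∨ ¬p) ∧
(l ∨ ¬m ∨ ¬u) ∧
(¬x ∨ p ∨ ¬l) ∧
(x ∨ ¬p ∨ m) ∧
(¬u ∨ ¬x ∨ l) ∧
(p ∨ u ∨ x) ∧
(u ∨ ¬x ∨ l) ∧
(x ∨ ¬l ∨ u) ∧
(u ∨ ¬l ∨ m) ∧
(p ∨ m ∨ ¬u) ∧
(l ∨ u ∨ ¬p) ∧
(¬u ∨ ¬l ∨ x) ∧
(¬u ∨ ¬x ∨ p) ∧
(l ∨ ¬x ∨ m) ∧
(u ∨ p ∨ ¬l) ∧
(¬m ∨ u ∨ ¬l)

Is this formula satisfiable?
No

No, the formula is not satisfiable.

No assignment of truth values to the variables can make all 25 clauses true simultaneously.

The formula is UNSAT (unsatisfiable).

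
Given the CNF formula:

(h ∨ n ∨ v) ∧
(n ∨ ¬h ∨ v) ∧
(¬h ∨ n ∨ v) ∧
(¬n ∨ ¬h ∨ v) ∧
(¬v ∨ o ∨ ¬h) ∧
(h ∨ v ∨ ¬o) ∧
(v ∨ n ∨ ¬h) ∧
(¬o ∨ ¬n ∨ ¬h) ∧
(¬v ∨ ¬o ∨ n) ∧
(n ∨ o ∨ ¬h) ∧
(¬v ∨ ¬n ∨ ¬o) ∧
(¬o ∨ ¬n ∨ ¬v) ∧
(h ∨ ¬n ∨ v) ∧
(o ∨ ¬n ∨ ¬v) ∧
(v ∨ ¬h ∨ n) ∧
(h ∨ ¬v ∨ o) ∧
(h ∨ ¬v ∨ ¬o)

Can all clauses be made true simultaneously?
No

No, the formula is not satisfiable.

No assignment of truth values to the variables can make all 17 clauses true simultaneously.

The formula is UNSAT (unsatisfiable).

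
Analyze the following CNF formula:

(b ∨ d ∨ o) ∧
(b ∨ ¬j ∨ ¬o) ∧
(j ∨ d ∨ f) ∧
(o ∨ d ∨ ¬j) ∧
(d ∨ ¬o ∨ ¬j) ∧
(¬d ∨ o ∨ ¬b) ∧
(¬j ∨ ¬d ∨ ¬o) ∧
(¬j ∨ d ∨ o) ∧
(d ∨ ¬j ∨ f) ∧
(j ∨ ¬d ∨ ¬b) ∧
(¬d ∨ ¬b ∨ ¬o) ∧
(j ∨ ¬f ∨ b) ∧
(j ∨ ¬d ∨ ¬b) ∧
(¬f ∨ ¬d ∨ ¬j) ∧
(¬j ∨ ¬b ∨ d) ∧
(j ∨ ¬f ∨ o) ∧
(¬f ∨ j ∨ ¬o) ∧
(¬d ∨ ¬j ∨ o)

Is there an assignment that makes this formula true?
Yes

Yes, the formula is satisfiable.

One satisfying assignment is: d=True, b=False, o=False, j=False, f=False

Verification: With this assignment, all 18 clauses evaluate to true.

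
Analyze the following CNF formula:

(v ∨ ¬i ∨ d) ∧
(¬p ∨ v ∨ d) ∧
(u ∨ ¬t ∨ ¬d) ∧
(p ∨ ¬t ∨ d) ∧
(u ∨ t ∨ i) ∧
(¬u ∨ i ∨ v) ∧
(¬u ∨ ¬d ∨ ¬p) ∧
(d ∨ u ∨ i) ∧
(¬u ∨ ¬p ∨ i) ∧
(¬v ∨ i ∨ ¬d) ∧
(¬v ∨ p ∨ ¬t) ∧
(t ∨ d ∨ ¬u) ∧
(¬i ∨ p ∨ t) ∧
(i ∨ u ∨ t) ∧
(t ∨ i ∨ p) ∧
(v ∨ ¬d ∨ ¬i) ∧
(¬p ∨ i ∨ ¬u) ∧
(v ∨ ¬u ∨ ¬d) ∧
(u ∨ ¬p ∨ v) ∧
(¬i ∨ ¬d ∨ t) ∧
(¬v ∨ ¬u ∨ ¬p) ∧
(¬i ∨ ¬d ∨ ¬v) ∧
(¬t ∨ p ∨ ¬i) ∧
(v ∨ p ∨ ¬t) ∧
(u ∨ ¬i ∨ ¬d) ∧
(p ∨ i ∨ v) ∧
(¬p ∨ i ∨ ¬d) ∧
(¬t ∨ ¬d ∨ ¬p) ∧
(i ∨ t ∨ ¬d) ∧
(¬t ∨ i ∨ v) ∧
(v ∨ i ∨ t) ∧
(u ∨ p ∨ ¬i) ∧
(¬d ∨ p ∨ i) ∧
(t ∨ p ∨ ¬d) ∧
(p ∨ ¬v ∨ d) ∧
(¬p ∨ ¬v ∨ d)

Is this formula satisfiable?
No

No, the formula is not satisfiable.

No assignment of truth values to the variables can make all 36 clauses true simultaneously.

The formula is UNSAT (unsatisfiable).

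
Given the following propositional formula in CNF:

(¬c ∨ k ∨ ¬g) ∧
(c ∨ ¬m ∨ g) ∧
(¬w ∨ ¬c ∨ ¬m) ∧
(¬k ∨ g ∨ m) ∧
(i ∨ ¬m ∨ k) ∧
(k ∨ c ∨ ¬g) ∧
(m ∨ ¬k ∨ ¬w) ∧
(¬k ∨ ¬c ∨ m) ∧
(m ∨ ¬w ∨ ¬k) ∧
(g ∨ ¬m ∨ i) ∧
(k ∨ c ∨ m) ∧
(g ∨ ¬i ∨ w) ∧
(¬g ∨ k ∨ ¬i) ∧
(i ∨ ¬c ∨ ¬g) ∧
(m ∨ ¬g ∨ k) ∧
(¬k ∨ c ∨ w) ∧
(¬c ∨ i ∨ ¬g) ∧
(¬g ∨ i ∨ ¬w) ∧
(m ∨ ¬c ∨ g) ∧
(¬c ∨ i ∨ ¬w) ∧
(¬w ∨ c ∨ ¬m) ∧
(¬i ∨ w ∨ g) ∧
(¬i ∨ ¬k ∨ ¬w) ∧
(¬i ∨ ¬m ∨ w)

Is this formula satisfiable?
No

No, the formula is not satisfiable.

No assignment of truth values to the variables can make all 24 clauses true simultaneously.

The formula is UNSAT (unsatisfiable).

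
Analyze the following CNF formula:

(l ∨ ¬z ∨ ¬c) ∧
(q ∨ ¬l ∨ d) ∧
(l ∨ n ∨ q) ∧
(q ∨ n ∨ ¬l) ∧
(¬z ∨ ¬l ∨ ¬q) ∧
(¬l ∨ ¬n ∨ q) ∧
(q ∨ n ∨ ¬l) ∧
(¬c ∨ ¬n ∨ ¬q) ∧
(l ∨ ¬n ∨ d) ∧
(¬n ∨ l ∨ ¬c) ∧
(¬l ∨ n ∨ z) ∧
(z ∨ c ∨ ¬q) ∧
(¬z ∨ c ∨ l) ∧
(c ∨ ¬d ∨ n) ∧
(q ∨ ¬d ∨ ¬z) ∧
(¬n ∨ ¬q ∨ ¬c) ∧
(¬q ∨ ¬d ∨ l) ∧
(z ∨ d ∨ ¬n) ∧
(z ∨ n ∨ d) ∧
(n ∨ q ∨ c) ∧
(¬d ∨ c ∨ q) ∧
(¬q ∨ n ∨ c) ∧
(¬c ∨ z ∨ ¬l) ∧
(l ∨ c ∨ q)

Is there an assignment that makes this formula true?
No

No, the formula is not satisfiable.

No assignment of truth values to the variables can make all 24 clauses true simultaneously.

The formula is UNSAT (unsatisfiable).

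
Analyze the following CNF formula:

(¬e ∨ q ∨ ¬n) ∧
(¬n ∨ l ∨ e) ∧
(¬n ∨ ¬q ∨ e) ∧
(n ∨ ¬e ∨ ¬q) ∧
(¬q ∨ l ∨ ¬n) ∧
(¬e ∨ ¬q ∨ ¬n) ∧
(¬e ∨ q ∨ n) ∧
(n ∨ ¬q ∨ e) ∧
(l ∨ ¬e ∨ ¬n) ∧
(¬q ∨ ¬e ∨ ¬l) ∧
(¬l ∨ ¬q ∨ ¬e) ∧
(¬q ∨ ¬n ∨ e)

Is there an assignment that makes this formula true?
Yes

Yes, the formula is satisfiable.

One satisfying assignment is: e=False, q=False, l=False, n=False

Verification: With this assignment, all 12 clauses evaluate to true.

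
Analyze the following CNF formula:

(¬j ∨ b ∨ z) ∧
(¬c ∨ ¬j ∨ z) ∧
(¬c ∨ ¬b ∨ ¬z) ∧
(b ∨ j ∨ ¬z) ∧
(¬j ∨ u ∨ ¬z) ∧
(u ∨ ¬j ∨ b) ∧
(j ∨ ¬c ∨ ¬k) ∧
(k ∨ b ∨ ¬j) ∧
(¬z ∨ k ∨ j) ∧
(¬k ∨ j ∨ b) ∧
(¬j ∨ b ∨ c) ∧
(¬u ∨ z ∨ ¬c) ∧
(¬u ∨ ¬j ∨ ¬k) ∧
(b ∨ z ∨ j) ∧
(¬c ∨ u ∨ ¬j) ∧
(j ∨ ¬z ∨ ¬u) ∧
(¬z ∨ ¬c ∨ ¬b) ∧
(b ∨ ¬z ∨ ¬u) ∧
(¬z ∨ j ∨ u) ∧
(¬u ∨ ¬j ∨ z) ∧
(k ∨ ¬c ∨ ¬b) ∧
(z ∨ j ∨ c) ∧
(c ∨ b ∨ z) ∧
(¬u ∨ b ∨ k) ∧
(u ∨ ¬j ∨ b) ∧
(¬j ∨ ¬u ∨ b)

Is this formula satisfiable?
Yes

Yes, the formula is satisfiable.

One satisfying assignment is: u=False, j=True, k=False, z=False, c=False, b=True

Verification: With this assignment, all 26 clauses evaluate to true.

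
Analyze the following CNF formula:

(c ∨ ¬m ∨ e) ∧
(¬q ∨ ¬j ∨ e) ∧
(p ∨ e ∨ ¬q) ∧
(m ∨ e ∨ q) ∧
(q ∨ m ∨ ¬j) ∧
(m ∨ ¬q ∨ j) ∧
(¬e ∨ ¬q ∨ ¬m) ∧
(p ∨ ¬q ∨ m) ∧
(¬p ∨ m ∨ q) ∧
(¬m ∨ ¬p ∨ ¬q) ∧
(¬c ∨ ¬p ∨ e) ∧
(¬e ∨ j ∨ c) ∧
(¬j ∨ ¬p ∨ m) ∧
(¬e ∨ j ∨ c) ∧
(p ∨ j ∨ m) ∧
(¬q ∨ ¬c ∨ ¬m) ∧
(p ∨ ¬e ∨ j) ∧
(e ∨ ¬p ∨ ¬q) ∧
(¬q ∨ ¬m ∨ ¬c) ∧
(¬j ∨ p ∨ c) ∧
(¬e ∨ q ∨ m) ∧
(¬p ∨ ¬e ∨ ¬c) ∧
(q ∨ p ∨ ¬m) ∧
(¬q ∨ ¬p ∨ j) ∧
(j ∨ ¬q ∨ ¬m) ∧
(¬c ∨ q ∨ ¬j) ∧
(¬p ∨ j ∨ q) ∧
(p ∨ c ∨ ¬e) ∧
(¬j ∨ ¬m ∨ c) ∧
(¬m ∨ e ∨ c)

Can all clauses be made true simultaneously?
No

No, the formula is not satisfiable.

No assignment of truth values to the variables can make all 30 clauses true simultaneously.

The formula is UNSAT (unsatisfiable).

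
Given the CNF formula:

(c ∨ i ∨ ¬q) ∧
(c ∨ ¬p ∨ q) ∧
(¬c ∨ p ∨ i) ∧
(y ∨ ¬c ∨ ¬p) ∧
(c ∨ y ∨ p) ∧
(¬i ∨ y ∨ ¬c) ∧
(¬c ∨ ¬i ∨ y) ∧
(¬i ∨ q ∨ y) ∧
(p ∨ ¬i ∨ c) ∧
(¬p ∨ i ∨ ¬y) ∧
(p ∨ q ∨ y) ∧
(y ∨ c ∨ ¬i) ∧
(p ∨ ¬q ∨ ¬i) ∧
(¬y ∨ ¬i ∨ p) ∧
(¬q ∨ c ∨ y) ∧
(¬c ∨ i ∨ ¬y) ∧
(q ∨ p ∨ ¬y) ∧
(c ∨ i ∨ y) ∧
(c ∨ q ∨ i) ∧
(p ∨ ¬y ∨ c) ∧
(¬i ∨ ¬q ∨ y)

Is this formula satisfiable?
Yes

Yes, the formula is satisfiable.

One satisfying assignment is: q=False, c=True, i=True, y=True, p=True

Verification: With this assignment, all 21 clauses evaluate to true.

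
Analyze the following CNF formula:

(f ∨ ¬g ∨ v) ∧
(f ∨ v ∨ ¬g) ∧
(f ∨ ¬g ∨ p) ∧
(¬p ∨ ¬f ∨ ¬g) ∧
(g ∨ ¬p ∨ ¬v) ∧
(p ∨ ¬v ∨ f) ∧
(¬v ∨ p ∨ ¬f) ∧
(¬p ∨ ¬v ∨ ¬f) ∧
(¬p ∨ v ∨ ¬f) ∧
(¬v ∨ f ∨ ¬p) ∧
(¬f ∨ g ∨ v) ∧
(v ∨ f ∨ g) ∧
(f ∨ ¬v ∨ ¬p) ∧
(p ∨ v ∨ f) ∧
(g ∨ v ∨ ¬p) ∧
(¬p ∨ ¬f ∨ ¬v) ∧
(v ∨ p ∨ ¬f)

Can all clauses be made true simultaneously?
No

No, the formula is not satisfiable.

No assignment of truth values to the variables can make all 17 clauses true simultaneously.

The formula is UNSAT (unsatisfiable).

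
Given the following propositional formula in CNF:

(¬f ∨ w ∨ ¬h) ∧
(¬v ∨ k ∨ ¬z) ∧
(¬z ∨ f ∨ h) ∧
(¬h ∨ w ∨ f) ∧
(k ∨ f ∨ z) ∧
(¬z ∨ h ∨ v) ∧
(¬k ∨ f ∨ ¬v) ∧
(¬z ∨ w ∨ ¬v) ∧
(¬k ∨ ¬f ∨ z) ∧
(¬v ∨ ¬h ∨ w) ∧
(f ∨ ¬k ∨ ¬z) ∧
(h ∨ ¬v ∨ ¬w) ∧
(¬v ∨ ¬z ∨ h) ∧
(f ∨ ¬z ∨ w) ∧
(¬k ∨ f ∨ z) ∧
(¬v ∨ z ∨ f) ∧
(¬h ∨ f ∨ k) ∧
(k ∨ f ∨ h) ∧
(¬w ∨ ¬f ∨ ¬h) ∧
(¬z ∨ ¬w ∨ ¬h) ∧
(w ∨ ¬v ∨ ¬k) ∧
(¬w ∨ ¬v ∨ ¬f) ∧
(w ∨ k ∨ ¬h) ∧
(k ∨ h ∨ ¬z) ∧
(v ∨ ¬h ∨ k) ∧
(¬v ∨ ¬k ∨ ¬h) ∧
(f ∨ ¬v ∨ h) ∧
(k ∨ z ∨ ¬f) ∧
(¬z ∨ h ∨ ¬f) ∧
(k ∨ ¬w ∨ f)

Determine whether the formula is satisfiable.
No

No, the formula is not satisfiable.

No assignment of truth values to the variables can make all 30 clauses true simultaneously.

The formula is UNSAT (unsatisfiable).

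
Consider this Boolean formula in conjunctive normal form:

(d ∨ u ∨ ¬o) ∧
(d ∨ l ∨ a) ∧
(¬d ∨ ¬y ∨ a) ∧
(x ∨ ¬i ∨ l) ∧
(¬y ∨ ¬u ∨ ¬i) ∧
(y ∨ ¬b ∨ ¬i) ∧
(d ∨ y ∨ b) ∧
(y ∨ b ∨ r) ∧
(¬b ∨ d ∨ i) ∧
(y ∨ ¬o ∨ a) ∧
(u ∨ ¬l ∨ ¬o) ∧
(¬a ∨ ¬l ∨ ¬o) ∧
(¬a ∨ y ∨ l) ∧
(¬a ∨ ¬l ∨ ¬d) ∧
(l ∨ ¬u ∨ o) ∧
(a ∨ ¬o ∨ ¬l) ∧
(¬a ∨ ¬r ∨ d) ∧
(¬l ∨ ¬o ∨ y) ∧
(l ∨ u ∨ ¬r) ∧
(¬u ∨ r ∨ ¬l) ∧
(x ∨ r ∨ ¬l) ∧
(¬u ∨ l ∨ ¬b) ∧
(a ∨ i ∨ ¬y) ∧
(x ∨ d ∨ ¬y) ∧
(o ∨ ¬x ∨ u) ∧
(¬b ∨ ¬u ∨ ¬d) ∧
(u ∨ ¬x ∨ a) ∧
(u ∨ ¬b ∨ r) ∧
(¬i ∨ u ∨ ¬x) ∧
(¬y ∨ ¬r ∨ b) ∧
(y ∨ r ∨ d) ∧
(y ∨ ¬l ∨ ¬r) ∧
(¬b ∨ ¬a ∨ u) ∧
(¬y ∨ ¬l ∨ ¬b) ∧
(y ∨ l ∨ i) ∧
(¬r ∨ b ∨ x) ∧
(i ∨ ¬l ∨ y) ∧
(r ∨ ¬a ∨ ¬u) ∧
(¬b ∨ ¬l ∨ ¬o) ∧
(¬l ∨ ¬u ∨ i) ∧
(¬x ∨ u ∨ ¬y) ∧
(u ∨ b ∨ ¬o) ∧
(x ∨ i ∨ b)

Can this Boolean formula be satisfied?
No

No, the formula is not satisfiable.

No assignment of truth values to the variables can make all 43 clauses true simultaneously.

The formula is UNSAT (unsatisfiable).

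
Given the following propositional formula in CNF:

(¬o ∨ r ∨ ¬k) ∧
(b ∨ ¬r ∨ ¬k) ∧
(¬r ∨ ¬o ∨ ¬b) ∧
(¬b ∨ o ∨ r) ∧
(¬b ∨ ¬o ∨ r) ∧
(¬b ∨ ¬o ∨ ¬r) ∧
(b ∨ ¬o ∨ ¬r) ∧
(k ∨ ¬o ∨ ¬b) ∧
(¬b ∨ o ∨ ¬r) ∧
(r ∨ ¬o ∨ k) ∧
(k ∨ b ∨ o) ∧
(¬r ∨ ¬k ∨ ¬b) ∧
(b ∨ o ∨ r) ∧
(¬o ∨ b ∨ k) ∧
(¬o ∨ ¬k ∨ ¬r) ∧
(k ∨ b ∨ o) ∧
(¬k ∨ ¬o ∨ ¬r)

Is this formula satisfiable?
No

No, the formula is not satisfiable.

No assignment of truth values to the variables can make all 17 clauses true simultaneously.

The formula is UNSAT (unsatisfiable).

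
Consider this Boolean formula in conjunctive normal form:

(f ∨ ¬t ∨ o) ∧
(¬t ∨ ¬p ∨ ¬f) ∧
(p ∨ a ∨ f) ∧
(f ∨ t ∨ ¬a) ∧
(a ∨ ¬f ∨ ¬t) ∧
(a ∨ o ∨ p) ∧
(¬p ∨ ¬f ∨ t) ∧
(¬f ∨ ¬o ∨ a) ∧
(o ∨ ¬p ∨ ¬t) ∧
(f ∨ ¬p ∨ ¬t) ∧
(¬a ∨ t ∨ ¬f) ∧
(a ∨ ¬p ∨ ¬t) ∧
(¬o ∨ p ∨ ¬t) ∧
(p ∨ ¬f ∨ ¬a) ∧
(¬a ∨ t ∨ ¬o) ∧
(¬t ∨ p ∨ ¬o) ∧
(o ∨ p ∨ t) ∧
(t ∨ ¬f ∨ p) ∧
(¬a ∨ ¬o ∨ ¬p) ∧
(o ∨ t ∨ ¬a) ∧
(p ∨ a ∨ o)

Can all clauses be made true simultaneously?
Yes

Yes, the formula is satisfiable.

One satisfying assignment is: o=False, a=False, t=False, p=True, f=False

Verification: With this assignment, all 21 clauses evaluate to true.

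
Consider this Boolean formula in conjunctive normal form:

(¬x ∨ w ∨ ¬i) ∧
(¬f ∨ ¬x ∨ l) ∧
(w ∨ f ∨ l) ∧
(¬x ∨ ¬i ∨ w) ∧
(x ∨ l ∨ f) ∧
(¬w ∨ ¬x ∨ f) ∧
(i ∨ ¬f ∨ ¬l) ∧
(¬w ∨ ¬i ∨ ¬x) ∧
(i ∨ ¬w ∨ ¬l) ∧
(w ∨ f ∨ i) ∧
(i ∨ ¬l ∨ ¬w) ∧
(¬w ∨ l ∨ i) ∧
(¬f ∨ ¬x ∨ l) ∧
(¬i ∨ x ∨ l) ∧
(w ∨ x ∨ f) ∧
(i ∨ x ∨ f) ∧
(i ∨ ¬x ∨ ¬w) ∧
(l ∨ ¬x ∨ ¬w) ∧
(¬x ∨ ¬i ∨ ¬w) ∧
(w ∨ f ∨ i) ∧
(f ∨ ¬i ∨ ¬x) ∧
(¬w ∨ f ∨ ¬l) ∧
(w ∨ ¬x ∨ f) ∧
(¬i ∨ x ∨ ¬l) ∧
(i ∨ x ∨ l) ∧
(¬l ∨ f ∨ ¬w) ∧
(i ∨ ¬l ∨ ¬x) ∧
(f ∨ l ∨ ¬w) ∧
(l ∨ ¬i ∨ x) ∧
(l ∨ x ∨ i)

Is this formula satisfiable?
No

No, the formula is not satisfiable.

No assignment of truth values to the variables can make all 30 clauses true simultaneously.

The formula is UNSAT (unsatisfiable).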